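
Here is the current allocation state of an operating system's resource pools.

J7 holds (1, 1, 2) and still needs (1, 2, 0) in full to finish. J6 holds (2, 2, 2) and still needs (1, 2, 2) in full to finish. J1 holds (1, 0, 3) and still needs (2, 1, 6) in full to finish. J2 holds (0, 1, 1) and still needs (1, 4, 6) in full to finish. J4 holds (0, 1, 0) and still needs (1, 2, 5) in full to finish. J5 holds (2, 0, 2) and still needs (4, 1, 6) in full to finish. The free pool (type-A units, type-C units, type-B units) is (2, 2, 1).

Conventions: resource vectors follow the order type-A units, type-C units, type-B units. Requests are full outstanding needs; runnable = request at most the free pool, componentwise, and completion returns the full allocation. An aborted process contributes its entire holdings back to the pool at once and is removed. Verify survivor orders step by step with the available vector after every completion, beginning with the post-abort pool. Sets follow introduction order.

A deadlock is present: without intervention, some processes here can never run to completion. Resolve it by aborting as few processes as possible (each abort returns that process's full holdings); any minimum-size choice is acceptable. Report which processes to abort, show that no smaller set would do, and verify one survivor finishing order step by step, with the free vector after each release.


Abort J5.
Key observation: no ordering could ever have run J2 before the abort of J5; with (2, 0, 2) back in the pool it fits at step 3.
No smaller set exists: with zero aborts the deadlock remains.
The survivors complete as J7, J6, J2, J1, J4. Walking it through (starting from the post-abort pool):
  pool = (4, 2, 3)
  J7: need (1, 2, 0) fits (4, 2, 3); releases (1, 1, 2), pool now (5, 3, 5)
  J6: need (1, 2, 2) fits (5, 3, 5); releases (2, 2, 2), pool now (7, 5, 7)
  J2: need (1, 4, 6) fits (7, 5, 7); releases (0, 1, 1), pool now (7, 6, 8)
  J1: need (2, 1, 6) fits (7, 6, 8); releases (1, 0, 3), pool now (8, 6, 11)
  J4: need (1, 2, 5) fits (8, 6, 11); releases (0, 1, 0), pool now (8, 7, 11)


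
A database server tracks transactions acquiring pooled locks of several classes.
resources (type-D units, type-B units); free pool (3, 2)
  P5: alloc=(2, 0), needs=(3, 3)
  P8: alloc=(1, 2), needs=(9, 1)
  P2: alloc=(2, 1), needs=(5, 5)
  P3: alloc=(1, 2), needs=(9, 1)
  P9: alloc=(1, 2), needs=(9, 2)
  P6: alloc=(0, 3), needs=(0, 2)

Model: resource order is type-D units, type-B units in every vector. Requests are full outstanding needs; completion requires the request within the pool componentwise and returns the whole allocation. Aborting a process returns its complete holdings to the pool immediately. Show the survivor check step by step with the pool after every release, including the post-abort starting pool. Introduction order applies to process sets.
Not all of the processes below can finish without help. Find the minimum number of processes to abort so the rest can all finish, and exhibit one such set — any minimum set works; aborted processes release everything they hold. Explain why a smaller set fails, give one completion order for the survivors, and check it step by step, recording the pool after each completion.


Minimum abort set: P8 and P3.
Key observation: before aborting P8 and P3, P9 was permanently blocked — no order could ever run it; afterwards it completes at step 4.
Why nothing smaller works — every single abort fails: P5 alone leaves P8 blocked (short on type-D units); P8 alone leaves P3 blocked (short on type-D units); P2 alone leaves P8 blocked (short on type-D units); P3 alone leaves P8 blocked (short on type-D units); P9 alone leaves P8 blocked (short on type-D units); P6 alone leaves P8 blocked (short on type-D units).
Survivors finish in the order: P2, P6, P5, P9. Walking it through (pool after the aborts first):
  pool = (5, 6)
  P2: need (5, 5) fits (5, 6); releases (2, 1), pool now (7, 7)
  P6: need (0, 2) fits (7, 7); releases (0, 3), pool now (7, 10)
  P5: need (3, 3) fits (7, 10); releases (2, 0), pool now (9, 10)
  P9: need (9, 2) fits (9, 10); releases (1, 2), pool now (10, 12)


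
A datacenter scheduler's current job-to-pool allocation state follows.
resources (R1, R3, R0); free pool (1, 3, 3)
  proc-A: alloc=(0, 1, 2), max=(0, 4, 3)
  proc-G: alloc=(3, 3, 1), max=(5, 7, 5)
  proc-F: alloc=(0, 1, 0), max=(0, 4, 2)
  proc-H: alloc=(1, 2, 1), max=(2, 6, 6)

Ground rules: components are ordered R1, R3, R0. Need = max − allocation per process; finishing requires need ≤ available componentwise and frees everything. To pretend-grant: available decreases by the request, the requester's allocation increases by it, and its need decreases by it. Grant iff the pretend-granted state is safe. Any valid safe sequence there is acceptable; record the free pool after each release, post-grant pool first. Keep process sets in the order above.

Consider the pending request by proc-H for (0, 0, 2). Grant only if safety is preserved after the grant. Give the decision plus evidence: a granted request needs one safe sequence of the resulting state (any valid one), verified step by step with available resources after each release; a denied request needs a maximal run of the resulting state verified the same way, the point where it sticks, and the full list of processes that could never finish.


GRANT — the state after the grant stays safe, e.g. via proc-A, proc-H, proc-F, proc-G.
Key observation: the grant leaves (1, 3, 1) free — enough for proc-A, whose release restarts the cascade.
Step-by-step check of the post-grant state:
  pool = (1, 3, 1)
  run proc-A (needs (0, 3, 1), free (1, 3, 1)); after release of (0, 1, 2) the pool is (1, 4, 3)
  run proc-H (needs (1, 4, 3), free (1, 4, 3)); after release of (1, 2, 3) the pool is (2, 6, 6)
  run proc-F (needs (0, 3, 2), free (2, 6, 6)); after release of (0, 1, 0) the pool is (2, 7, 6)
  run proc-G (needs (2, 4, 4), free (2, 7, 6)); after release of (3, 3, 1) the pool is (5, 10, 7)


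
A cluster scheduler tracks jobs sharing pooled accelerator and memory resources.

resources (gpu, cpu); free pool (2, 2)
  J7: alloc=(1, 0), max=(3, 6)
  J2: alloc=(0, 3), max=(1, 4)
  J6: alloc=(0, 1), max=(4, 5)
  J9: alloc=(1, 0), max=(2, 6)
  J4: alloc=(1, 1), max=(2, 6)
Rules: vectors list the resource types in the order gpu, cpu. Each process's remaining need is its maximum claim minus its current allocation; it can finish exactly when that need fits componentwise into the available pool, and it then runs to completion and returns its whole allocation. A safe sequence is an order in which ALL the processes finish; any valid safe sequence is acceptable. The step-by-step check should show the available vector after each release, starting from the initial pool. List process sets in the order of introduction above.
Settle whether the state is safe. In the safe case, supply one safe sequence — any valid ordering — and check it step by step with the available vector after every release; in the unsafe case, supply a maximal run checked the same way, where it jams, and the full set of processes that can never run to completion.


SAFE, for example via the order J2, J4, J7, J9, J6.
Key observation: J4 is the earliest step where a requested resource binds exactly: need (1, 5), pool (2, 5) at its turn.
Step-by-step check:
  pool = (2, 2)
  run J2 (needs (1, 1), free (2, 2)); after release of (0, 3) the pool is (2, 5)
  run J4 (needs (1, 5), free (2, 5)); after release of (1, 1) the pool is (3, 6)
  run J7 (needs (2, 6), free (3, 6)); after release of (1, 0) the pool is (4, 6)
  run J9 (needs (1, 6), free (4, 6)); after release of (1, 0) the pool is (5, 6)
  run J6 (needs (4, 4), free (5, 6)); after release of (0, 1) the pool is (5, 7)


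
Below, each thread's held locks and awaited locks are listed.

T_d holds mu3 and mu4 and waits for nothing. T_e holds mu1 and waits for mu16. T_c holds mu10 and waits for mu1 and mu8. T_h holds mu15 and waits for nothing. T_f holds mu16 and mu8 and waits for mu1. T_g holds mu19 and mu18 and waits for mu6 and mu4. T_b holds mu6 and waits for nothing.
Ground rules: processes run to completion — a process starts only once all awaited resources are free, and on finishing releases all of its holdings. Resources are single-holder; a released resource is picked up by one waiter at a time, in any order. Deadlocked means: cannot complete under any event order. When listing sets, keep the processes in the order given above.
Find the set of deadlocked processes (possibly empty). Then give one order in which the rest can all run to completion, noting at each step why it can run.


The deadlocked set is T_e, T_c and T_f.
Key observation: nobody on the ring T_e -> T_f -> T_e can start until another member finishes, which never happens; T_c waits into the deadlock from upstream.
The rest can finish in the order T_b, T_d, T_g, T_h.
Step-by-step check:
  run T_b (it waits on nothing); releases mu6
  run T_d (it waits on nothing); releases mu3 and mu4
  run T_g (all its waits — mu6 and mu4 — are resolved); releases mu19 and mu18
  run T_h (it waits on nothing); releases mu15


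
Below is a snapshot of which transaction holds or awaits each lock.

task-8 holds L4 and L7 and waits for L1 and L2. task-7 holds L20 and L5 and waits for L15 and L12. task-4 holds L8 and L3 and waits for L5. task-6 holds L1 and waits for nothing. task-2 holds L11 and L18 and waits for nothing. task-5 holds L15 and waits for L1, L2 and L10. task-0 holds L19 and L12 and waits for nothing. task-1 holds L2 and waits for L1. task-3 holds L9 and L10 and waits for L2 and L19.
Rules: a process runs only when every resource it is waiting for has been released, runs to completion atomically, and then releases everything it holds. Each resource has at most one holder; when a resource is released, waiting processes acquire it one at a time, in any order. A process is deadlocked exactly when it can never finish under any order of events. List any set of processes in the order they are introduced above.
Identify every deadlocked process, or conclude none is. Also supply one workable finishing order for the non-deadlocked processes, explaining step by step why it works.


The deadlocked set is empty.
Key observation: no waiting chain loops back on itself — every chain ends at a process that waits on nothing, so everyone eventually runs.
One completion order for the rest: task-2, task-0, task-6, task-1, task-3, task-5, task-8, task-7, task-4.
Walking it through:
  task-2 waits on nothing -> runs at once and releases L11 and L18
  task-0 waits on nothing -> runs at once and releases L19 and L12
  task-6 waits on nothing -> runs at once and releases L1
  run task-1 (all its waits — L1 — are resolved); releases L2
  run task-3 (all its waits — L2 and L19 — are resolved); releases L9 and L10
  run task-5 (all its waits — L1, L2 and L10 — are resolved); releases L15
  run task-8 (all its waits — L1 and L2 — are resolved); releases L4 and L7
  run task-7 (all its waits — L15 and L12 — are resolved); releases L20 and L5
  run task-4 (all its waits — L5 — are resolved); releases L8 and L3


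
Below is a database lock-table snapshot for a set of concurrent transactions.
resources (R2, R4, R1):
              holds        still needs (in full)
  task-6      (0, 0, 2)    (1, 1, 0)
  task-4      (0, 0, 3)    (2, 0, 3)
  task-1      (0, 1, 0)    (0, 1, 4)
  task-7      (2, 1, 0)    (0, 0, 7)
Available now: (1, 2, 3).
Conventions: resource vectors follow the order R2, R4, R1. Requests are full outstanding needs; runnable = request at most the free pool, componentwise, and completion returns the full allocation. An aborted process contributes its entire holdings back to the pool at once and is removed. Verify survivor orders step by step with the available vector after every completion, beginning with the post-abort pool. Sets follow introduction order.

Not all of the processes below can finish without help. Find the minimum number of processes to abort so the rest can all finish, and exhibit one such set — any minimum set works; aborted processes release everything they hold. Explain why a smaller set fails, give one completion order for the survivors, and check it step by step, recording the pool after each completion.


The answer: abort task-4.
Key observation: the returned (0, 0, 3) from task-4 is what brings task-7 — unrunnable before, under any order — into play at step 2.
Minimality: the empty abort set fails — the state is deadlocked as it stands.
The survivors complete as task-6, task-7, task-1. Step-by-step check (starting from the post-abort pool):
  pool = (1, 2, 6)
  task-6 needs (1, 1, 0) <= (1, 2, 6) -> finishes; pool += (0, 0, 2) = (1, 2, 8)
  task-7 needs (0, 0, 7) <= (1, 2, 8) -> finishes; pool += (2, 1, 0) = (3, 3, 8)
  task-1 needs (0, 1, 4) <= (3, 3, 8) -> finishes; pool += (0, 1, 0) = (3, 4, 8)


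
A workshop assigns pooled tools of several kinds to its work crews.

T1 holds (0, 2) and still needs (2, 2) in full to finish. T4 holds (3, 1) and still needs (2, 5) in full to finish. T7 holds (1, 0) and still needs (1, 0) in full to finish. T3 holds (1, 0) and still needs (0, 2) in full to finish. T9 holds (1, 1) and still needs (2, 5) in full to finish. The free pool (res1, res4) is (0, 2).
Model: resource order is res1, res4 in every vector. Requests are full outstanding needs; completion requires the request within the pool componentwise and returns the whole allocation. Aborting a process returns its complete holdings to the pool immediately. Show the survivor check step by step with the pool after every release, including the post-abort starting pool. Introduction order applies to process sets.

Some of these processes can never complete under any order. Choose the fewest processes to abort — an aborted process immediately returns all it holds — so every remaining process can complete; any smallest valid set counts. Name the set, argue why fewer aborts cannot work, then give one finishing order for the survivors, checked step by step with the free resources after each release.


Minimum abort set: T9.
Key observation: the deadlocked T4 becomes finishable only because T9 released (1, 1); it completes at step 4 below.
Minimality: the empty abort set fails — the state is deadlocked as it stands.
Survivors finish in the order: T3, T1, T7, T4. Check, step by step (pool after the aborts first):
  pool = (1, 3)
  run T3 (needs (0, 2), free (1, 3)); after release of (1, 0) the pool is (2, 3)
  run T1 (needs (2, 2), free (2, 3)); after release of (0, 2) the pool is (2, 5)
  run T7 (needs (1, 0), free (2, 5)); after release of (1, 0) the pool is (3, 5)
  run T4 (needs (2, 5), free (3, 5)); after release of (3, 1) the pool is (6, 6)


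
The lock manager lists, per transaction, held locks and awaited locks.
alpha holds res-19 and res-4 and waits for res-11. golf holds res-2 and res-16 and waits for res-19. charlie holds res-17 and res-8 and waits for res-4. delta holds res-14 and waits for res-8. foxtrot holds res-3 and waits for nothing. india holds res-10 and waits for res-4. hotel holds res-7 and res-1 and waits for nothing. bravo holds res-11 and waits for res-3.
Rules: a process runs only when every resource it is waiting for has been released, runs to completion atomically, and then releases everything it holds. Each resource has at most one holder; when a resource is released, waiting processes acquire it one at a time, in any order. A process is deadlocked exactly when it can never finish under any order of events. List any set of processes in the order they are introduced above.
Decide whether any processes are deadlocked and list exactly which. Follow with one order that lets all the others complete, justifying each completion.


Nothing here is deadlocked.
Key observation: every chain of waits terminates; starting from the processes that wait on nothing, all the rest unlock in turn.
The rest can finish in the order foxtrot, bravo, hotel, alpha, india, golf, charlie, delta.
Check, step by step:
  foxtrot: no waits; runs immediately, freeing res-3
  run bravo (all its waits — res-3 — are resolved); releases res-11
  hotel: no waits; runs immediately, freeing res-7 and res-1
  run alpha (all its waits — res-11 — are resolved); releases res-19 and res-4
  run india (all its waits — res-4 — are resolved); releases res-10
  run golf (all its waits — res-19 — are resolved); releases res-2 and res-16
  run charlie (all its waits — res-4 — are resolved); releases res-17 and res-8
  run delta (all its waits — res-8 — are resolved); releases res-14


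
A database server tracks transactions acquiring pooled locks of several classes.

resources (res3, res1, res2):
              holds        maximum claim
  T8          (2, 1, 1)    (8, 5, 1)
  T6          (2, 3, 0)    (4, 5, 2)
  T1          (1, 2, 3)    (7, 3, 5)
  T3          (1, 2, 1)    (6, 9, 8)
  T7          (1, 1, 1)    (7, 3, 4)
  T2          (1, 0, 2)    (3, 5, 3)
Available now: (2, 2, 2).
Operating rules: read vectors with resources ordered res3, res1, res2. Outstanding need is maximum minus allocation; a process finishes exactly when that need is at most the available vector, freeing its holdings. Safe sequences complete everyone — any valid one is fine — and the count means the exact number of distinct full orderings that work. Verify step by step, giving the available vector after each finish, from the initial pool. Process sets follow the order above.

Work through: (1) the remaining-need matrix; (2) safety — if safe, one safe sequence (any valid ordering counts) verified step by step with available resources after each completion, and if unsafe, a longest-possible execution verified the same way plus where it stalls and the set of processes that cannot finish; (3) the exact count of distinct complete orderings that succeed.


(1) Remaining need (order res3, res1, res2):
  T8: (6, 4, 0)
  T6: (2, 2, 2)
  T1: (6, 1, 2)
  T3: (5, 7, 7)
  T7: (6, 2, 3)
  T2: (2, 5, 1)
(2) The state is UNSAFE.
Key observation: after T6, T2 the pool peaks at (5, 5, 4), and each blocked process is short somewhere: T8 on res3; T1 on res3; T3 on res1, res2; T7 on res3.
A maximal execution: T6, T2 — then nothing else fits. Step-by-step check:
  pool = (2, 2, 2)
  T6 needs (2, 2, 2) <= (2, 2, 2) -> finishes; pool += (2, 3, 0) = (4, 5, 2)
  T2 needs (2, 5, 1) <= (4, 5, 2) -> finishes; pool += (1, 0, 2) = (5, 5, 4)
  T8 cannot run: need (6, 4, 0) vs free (5, 5, 4) (insufficient res3)
  T1 cannot run: need (6, 1, 2) vs free (5, 5, 4) (insufficient res3)
  T3 cannot run: need (5, 7, 7) vs free (5, 5, 4) (insufficient res1 and res2)
  T7 cannot run: need (6, 2, 3) vs free (5, 5, 4) (insufficient res3)
Permanently blocked: T8, T1, T3 and T7.
(3) Exactly 0 of the possible complete orderings are safe sequences.


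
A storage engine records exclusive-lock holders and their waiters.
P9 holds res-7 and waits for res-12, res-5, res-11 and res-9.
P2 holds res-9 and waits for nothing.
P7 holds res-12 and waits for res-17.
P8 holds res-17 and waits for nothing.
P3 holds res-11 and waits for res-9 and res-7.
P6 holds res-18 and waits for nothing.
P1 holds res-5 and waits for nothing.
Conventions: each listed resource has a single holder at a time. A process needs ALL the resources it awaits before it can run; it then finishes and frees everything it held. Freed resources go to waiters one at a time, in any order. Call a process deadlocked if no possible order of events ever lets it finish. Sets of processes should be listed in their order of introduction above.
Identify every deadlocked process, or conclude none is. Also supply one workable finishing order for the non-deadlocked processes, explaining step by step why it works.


Deadlocked set: P9 and P3.
Key observation: nobody on the ring P9 -> P3 -> P9 can start until another member finishes, which never happens; no other process is dragged down with it.
The rest can finish in the order P1, P6, P2, P8, P7.
Check, step by step:
  P1 waits on nothing -> runs at once and releases res-5
  P6 waits on nothing -> runs at once and releases res-18
  P2 waits on nothing -> runs at once and releases res-9
  P8 waits on nothing -> runs at once and releases res-17
  P7 waits on res-17 — all released -> runs and releases res-12


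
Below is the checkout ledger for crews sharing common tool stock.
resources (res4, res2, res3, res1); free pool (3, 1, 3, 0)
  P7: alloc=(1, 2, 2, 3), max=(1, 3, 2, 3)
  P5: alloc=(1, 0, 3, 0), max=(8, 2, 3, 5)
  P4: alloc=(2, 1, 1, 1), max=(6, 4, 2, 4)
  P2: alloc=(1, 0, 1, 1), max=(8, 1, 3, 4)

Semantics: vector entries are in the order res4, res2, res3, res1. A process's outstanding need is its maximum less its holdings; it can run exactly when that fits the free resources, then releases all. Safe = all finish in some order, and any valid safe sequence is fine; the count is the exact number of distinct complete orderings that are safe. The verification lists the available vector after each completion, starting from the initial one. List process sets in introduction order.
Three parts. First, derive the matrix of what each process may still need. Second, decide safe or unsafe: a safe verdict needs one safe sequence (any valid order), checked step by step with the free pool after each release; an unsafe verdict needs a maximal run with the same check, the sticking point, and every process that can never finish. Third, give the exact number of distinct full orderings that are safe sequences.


(1) Outstanding need per process (order res4, res2, res3, res1):
  P7: (0, 1, 0, 0)
  P5: (7, 2, 0, 5)
  P4: (4, 3, 1, 3)
  P2: (7, 1, 2, 3)
(2) UNSAFE — no complete ordering exists.
Key observation: even finishing P7, P4 leaves just (6, 4, 6, 4) free — too little res4 for any of the remaining processes.
A maximal execution: P7, P4 — then nothing else fits. Walking it through:
  pool = (3, 1, 3, 0)
  P7 needs (0, 1, 0, 0) <= (3, 1, 3, 0) -> finishes; pool += (1, 2, 2, 3) = (4, 3, 5, 3)
  P4 needs (4, 3, 1, 3) <= (4, 3, 5, 3) -> finishes; pool += (2, 1, 1, 1) = (6, 4, 6, 4)
  blocked: P5 wants (7, 2, 0, 5), pool (6, 4, 6, 4) — not enough res4 and res1
  blocked: P2 wants (7, 1, 2, 3), pool (6, 4, 6, 4) — not enough res4
Never able to finish: P5 and P2.
(3) The exact count: 0 of the possible complete orderings are safe sequences.


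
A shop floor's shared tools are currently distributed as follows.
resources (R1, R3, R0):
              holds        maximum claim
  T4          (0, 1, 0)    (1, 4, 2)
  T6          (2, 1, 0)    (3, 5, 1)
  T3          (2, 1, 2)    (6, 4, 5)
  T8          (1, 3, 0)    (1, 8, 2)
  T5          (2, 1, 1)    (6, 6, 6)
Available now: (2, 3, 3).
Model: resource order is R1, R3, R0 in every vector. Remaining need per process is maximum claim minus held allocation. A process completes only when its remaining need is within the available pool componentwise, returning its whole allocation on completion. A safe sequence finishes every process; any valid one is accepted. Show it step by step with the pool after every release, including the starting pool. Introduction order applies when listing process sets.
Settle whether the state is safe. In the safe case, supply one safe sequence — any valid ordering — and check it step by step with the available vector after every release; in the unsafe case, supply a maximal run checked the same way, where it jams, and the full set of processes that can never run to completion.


SAFE. One safe sequence: T4, T6, T3, T5, T8.
Key observation: reading the order forward, T4 is the first process whose need (1, 3, 2) meets the free pool (2, 3, 3) exactly on a resource it requests.
Walking it through:
  pool = (2, 3, 3)
  run T4 (needs (1, 3, 2), free (2, 3, 3)); after release of (0, 1, 0) the pool is (2, 4, 3)
  run T6 (needs (1, 4, 1), free (2, 4, 3)); after release of (2, 1, 0) the pool is (4, 5, 3)
  run T3 (needs (4, 3, 3), free (4, 5, 3)); after release of (2, 1, 2) the pool is (6, 6, 5)
  run T5 (needs (4, 5, 5), free (6, 6, 5)); after release of (2, 1, 1) the pool is (8, 7, 6)
  run T8 (needs (0, 5, 2), free (8, 7, 6)); after release of (1, 3, 0) the pool is (9, 10, 6)


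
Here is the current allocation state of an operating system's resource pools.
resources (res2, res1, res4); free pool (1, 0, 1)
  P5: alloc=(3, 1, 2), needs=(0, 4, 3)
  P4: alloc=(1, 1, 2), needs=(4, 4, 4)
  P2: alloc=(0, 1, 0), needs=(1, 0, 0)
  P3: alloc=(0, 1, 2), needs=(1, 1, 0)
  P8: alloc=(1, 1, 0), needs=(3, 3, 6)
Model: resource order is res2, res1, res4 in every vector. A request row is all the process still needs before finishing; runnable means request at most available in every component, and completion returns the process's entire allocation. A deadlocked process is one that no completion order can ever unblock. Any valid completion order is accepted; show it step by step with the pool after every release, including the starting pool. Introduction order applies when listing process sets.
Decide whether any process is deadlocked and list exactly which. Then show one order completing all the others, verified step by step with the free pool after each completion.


The deadlocked set is P5, P4 and P8.
Key observation: after P2, P3 complete, (1, 2, 3) is the best the pool ever gets, yet each leftover process wants more res1.
A valid finishing order for the others: P2, P3. Check, step by step:
  pool = (1, 0, 1)
  P2: need (1, 0, 0) fits (1, 0, 1); releases (0, 1, 0), pool now (1, 1, 1)
  P3: need (1, 1, 0) fits (1, 1, 1); releases (0, 1, 2), pool now (1, 2, 3)
The stuck group stays short no matter what:
  P5 still needs (0, 4, 3) but only (1, 2, 3) is free — short on res1
  P4 still needs (4, 4, 4) but only (1, 2, 3) is free — short on res2, res1 and res4
  P8 still needs (3, 3, 6) but only (1, 2, 3) is free — short on res2, res1 and res4


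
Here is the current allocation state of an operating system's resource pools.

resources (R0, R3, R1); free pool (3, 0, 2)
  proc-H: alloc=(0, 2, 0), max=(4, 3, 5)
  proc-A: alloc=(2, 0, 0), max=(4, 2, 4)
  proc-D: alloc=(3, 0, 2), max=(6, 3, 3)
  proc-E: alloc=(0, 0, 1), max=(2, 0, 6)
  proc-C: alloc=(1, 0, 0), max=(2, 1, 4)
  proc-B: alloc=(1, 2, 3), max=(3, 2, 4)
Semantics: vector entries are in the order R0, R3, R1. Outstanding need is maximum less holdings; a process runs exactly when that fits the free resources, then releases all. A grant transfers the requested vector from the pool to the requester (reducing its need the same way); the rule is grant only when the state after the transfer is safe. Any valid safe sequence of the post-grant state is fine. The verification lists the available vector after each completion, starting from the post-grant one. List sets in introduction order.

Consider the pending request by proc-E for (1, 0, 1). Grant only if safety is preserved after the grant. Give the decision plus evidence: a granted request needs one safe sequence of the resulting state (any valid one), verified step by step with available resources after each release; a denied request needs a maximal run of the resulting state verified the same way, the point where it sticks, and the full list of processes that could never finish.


GRANT: granting preserves safety; a valid post-grant sequence is proc-B, proc-C, proc-A, proc-E, proc-H, proc-D.
Key observation: with (2, 0, 1) left after the transfer, proc-B can run at once — the state stays safe.
Verifying the post-grant state step by step:
  pool = (2, 0, 1)
  proc-B: need (2, 0, 1) fits (2, 0, 1); releases (1, 2, 3), pool now (3, 2, 4)
  proc-C: need (1, 1, 4) fits (3, 2, 4); releases (1, 0, 0), pool now (4, 2, 4)
  proc-A: need (2, 2, 4) fits (4, 2, 4); releases (2, 0, 0), pool now (6, 2, 4)
  proc-E: need (1, 0, 4) fits (6, 2, 4); releases (1, 0, 2), pool now (7, 2, 6)
  proc-H: need (4, 1, 5) fits (7, 2, 6); releases (0, 2, 0), pool now (7, 4, 6)
  proc-D: need (3, 3, 1) fits (7, 4, 6); releases (3, 0, 2), pool now (10, 4, 8)


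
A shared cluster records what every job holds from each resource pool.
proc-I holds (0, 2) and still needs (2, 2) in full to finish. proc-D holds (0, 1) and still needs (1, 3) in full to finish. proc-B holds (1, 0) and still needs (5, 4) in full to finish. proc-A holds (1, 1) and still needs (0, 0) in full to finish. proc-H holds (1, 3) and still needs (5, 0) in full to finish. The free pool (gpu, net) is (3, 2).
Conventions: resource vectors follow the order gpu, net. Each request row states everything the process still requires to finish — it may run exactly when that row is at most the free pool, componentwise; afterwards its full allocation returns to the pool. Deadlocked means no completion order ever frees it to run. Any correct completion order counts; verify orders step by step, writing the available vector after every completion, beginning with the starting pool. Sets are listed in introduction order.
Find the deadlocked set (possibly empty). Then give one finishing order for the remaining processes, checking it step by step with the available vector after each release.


Deadlocked: proc-B and proc-H.
Key observation: proc-I, proc-D, proc-A can finish, but then (4, 6) is all there is, and the blocked group's gpu demands exceed it.
The rest can finish in the order proc-I, proc-D, proc-A. Walking it through:
  pool = (3, 2)
  run proc-I (needs (2, 2), free (3, 2)); after release of (0, 2) the pool is (3, 4)
  run proc-D (needs (1, 3), free (3, 4)); after release of (0, 1) the pool is (3, 5)
  run proc-A (needs (0, 0), free (3, 5)); after release of (1, 1) the pool is (4, 6)
None of the blocked processes ever fits:
  blocked: proc-B wants (5, 4), pool (4, 6) — not enough gpu
  blocked: proc-H wants (5, 0), pool (4, 6) — not enough gpu


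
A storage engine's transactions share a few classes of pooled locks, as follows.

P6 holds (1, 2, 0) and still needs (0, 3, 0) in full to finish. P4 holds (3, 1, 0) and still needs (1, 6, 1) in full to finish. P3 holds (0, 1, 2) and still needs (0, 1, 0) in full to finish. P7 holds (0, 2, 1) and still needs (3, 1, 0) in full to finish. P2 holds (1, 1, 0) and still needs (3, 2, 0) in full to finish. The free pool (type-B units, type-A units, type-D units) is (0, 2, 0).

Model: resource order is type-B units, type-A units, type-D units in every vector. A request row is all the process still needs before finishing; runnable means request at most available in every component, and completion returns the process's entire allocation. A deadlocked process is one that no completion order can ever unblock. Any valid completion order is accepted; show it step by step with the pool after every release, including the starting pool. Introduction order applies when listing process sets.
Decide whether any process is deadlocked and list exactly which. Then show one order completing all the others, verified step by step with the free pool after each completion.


The deadlocked set is P4, P7 and P2.
Key observation: after P3, P6 the pool peaks at (1, 5, 2), and each blocked process is short somewhere: P4 on type-A units; P7 on type-B units; P2 on type-B units.
A valid finishing order for the others: P3, P6. Step-by-step check:
  pool = (0, 2, 0)
  P3 needs (0, 1, 0) <= (0, 2, 0) -> finishes; pool += (0, 1, 2) = (0, 3, 2)
  P6 needs (0, 3, 0) <= (0, 3, 2) -> finishes; pool += (1, 2, 0) = (1, 5, 2)
The stuck group stays short no matter what:
  P4 cannot run: need (1, 6, 1) vs free (1, 5, 2) (insufficient type-A units)
  P7 cannot run: need (3, 1, 0) vs free (1, 5, 2) (insufficient type-B units)
  P2 cannot run: need (3, 2, 0) vs free (1, 5, 2) (insufficient type-B units)


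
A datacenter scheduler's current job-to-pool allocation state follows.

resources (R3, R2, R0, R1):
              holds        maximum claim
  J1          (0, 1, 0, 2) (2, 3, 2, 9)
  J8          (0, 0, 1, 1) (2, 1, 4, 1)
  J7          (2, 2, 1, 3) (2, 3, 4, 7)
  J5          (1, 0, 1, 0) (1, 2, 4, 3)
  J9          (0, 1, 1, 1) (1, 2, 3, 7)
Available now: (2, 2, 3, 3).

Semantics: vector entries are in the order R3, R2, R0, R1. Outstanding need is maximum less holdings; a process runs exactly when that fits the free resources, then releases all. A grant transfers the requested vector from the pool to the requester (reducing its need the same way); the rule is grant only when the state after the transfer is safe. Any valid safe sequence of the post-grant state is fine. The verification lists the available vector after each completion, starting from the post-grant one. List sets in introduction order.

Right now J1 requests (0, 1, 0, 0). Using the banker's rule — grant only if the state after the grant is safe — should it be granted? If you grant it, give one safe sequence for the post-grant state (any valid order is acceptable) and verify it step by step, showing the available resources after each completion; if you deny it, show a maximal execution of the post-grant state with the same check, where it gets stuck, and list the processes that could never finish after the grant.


GRANT: granting preserves safety; a valid post-grant sequence is J8, J7, J5, J1, J9.
Key observation: the grant leaves (2, 1, 3, 3) free — enough for J8, whose release restarts the cascade.
Step-by-step check of the post-grant state:
  pool = (2, 1, 3, 3)
  J8 needs (2, 1, 3, 0) <= (2, 1, 3, 3) -> finishes; pool += (0, 0, 1, 1) = (2, 1, 4, 4)
  J7 needs (0, 1, 3, 4) <= (2, 1, 4, 4) -> finishes; pool += (2, 2, 1, 3) = (4, 3, 5, 7)
  J5 needs (0, 2, 3, 3) <= (4, 3, 5, 7) -> finishes; pool += (1, 0, 1, 0) = (5, 3, 6, 7)
  J1 needs (2, 1, 2, 7) <= (5, 3, 6, 7) -> finishes; pool += (0, 2, 0, 2) = (5, 5, 6, 9)
  J9 needs (1, 1, 2, 6) <= (5, 5, 6, 9) -> finishes; pool += (0, 1, 1, 1) = (5, 6, 7, 10)


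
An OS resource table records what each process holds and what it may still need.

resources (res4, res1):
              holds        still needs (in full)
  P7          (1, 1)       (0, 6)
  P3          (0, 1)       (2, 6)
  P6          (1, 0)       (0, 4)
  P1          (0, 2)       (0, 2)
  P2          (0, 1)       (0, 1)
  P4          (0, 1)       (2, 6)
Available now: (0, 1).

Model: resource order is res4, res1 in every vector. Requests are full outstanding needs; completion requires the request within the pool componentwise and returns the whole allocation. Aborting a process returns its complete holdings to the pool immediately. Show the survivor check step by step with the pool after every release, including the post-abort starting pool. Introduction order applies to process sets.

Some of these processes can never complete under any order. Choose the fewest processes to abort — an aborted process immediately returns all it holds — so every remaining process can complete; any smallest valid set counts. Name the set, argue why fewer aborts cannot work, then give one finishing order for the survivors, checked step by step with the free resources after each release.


Minimum abort set: P3 and P4.
Key observation: aborting P3 and P4 returns (0, 2), and P7 — hopeless before — runs at step 4 with the returned capacity in the pool.
Why nothing smaller works — every single abort fails: P7 alone leaves P3 blocked (short on res1); P3 alone leaves P7 blocked (short on res1); P6 alone leaves P7 blocked (short on res1); P1 alone leaves P7 blocked (short on res1); P2 alone leaves P7 blocked (short on res1); P4 alone leaves P7 blocked (short on res1).
One survivor order: P2, P6, P1, P7. Check, step by step (post-abort pool first):
  pool = (0, 3)
  run P2 (needs (0, 1), free (0, 3)); after release of (0, 1) the pool is (0, 4)
  run P6 (needs (0, 4), free (0, 4)); after release of (1, 0) the pool is (1, 4)
  run P1 (needs (0, 2), free (1, 4)); after release of (0, 2) the pool is (1, 6)
  run P7 (needs (0, 6), free (1, 6)); after release of (1, 1) the pool is (2, 7)


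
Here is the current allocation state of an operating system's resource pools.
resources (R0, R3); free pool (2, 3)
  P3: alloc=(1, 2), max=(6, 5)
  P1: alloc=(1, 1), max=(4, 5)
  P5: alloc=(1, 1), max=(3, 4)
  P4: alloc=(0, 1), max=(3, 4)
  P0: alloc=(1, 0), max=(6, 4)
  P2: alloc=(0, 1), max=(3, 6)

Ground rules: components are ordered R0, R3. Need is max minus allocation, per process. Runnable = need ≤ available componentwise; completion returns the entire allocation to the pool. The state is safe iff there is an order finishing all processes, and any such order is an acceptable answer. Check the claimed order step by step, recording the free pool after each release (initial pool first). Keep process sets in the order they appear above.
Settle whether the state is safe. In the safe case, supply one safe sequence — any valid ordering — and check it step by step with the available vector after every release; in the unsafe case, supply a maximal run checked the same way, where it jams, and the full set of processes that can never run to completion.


UNSAFE — no complete ordering exists.
Key observation: even finishing P5, P4, P2, P1 leaves just (4, 7) free — too little R0 for any of the remaining processes.
The run P5, P4, P2, P1 cannot be extended any further. Verifying each step:
  pool = (2, 3)
  run P5 (needs (2, 3), free (2, 3)); after release of (1, 1) the pool is (3, 4)
  run P4 (needs (3, 3), free (3, 4)); after release of (0, 1) the pool is (3, 5)
  run P2 (needs (3, 5), free (3, 5)); after release of (0, 1) the pool is (3, 6)
  run P1 (needs (3, 4), free (3, 6)); after release of (1, 1) the pool is (4, 7)
  blocked: P3 wants (5, 3), pool (4, 7) — not enough R0
  blocked: P0 wants (5, 4), pool (4, 7) — not enough R0
Never able to finish: P3 and P0.


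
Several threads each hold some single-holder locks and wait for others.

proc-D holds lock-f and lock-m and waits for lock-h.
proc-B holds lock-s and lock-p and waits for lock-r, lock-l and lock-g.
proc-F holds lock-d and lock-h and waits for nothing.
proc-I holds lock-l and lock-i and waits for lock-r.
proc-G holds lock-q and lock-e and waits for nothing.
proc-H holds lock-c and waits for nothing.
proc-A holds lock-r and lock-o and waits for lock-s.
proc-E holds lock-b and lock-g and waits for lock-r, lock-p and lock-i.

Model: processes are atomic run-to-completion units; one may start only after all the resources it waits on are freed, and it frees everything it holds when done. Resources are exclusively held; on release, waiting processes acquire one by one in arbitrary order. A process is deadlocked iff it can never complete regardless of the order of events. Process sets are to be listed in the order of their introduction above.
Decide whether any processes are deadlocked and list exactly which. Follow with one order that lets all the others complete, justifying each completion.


Deadlocked: proc-B, proc-I, proc-A and proc-E.
Key observation: the cycle proc-B -> proc-I -> proc-A -> proc-B can never break — each member waits on the next; proc-E is caught in further circular waits.
One completion order for the rest: proc-G, proc-H, proc-F, proc-D.
Verifying each step:
  proc-G waits on nothing -> runs at once and releases lock-q and lock-e
  proc-H waits on nothing -> runs at once and releases lock-c
  proc-F waits on nothing -> runs at once and releases lock-d and lock-h
  proc-D waits on lock-h — all released -> runs and releases lock-f and lock-m


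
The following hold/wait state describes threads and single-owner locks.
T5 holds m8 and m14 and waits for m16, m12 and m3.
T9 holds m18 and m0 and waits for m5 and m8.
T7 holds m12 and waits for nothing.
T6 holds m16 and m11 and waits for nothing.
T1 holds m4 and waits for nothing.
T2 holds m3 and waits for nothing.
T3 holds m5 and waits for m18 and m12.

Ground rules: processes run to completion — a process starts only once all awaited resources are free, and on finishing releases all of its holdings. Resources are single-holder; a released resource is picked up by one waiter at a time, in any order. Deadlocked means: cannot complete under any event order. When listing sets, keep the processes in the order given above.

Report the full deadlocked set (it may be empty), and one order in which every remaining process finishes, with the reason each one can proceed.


Deadlocked set: T9 and T3.
Key observation: nobody on the ring T9 -> T3 -> T9 can start until another member finishes, which never happens; no other process is dragged down with it.
One completion order for the rest: T6, T2, T7, T5, T1.
Check, step by step:
  T6 waits on nothing -> runs at once and releases m16 and m11
  T2 waits on nothing -> runs at once and releases m3
  T7 waits on nothing -> runs at once and releases m12
  T5: everything it awaited (m16, m12 and m3) is free; runs, freeing m8 and m14
  T1 waits on nothing -> runs at once and releases m4
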